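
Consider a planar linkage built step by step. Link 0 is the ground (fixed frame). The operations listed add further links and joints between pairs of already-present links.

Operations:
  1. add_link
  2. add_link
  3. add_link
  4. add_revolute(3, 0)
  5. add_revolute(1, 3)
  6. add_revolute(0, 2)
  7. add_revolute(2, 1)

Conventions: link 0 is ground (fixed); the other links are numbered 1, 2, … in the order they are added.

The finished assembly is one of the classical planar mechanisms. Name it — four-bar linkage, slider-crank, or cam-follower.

links: 4 (incl. ground); joints: 4 revolute, 0 prismatic, 0 higher (cam) pair, forming one closed loop
4 links in a single 4R loop → four-bar linkage

four-bar linkage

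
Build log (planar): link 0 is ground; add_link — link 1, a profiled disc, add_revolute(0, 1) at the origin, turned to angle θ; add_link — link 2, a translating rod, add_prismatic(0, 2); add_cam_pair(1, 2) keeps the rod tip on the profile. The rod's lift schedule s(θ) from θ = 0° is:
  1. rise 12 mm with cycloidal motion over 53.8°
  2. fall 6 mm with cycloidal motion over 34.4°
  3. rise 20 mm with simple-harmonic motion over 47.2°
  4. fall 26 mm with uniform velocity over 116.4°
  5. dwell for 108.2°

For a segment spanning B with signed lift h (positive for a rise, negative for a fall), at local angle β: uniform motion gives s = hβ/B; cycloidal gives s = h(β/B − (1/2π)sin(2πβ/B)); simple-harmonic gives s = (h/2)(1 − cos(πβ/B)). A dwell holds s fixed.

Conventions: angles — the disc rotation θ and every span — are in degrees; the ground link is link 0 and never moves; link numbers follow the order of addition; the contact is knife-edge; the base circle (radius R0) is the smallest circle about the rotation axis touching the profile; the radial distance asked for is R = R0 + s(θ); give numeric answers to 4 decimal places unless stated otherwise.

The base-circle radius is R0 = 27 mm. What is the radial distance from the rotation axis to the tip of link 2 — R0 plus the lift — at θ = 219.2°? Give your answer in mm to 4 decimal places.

seg 1 [0°–53.8°] cycloidal, h=12: full span → s += 12 → s = 12.0000
seg 2 [53.8°–88.2°] cycloidal, h=-6: full span → s += -6 → s = 6.0000
seg 3 [88.2°–135.4°] simple-harmonic, h=20: full span → s += 20 → s = 26.0000
seg 4 [135.4°–251.8°] uniform, h=-26: θ=219.2° here. β=83.8, B=116.4. -26·83.8/116.4 = -18.7182 → s = 7.2818
R = R0 + s = 27 + 7.2818 = 34.2818

34.2818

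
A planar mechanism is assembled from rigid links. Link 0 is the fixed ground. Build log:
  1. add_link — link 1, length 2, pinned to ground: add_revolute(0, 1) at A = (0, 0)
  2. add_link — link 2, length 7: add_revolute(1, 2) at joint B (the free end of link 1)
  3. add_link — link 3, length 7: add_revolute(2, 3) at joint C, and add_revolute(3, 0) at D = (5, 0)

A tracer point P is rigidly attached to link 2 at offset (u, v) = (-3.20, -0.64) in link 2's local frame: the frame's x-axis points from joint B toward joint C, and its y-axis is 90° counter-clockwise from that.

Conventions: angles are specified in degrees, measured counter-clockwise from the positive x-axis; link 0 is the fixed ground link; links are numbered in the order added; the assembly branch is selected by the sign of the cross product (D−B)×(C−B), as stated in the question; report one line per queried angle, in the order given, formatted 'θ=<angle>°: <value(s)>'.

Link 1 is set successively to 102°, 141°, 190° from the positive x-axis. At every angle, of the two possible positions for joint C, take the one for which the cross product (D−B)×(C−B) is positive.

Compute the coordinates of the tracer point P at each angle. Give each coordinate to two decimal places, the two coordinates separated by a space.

A=(0,0), D=(5.00,0)
θ=102°: B = A + 2.00·(cos102°, sin102°) = (-0.4158, 1.9563)
θ=102°: |BD| = 5.7583
θ=102°: circle(B,7.00) ∩ circle(D,7.00): a=2.8792, h=6.3805
θ=102°:   candidates: C₊=(4.4598,6.9791) cross=36.741; C₋=(0.1244,-5.0228) cross=-36.741
θ=102°:   branch + wants cross > 0 → take C=(4.4598,6.9791) (cross=36.741)
θ=102°: ex = (C−B)/|BC| = (0.6965,0.7175); ey = (-0.7175,0.6965)
θ=102°: P = B + -3.20·ex + -0.64·ey = (-2.1854,-0.7856)
θ=141°: B = A + 2.00·(cos141°, sin141°) = (-1.5543, 1.2586)
θ=141°: |BD| = 6.6740
θ=141°: circle(B,7.00) ∩ circle(D,7.00): a=3.3370, h=6.1534
θ=141°:   candidates: C₊=(2.8833,6.6723) cross=41.068; C₋=(0.5624,-5.4137) cross=-41.068
θ=141°:   branch + wants cross > 0 → take C=(2.8833,6.6723) (cross=41.068)
θ=141°: ex = (C−B)/|BC| = (0.6339,0.7734); ey = (-0.7734,0.6339)
θ=141°: P = B + -3.20·ex + -0.64·ey = (-3.0879,-1.6219)
θ=190°: B = A + 2.00·(cos190°, sin190°) = (-1.9696, -0.3473)
θ=190°: |BD| = 6.9783
θ=190°: circle(B,7.00) ∩ circle(D,7.00): a=3.4891, h=6.0684
θ=190°:   candidates: C₊=(1.2132,5.8873) cross=42.347; C₋=(1.8172,-6.2346) cross=-42.347
θ=190°:   branch + wants cross > 0 → take C=(1.2132,5.8873) (cross=42.347)
θ=190°: ex = (C−B)/|BC| = (0.4547,0.8907); ey = (-0.8907,0.4547)
θ=190°: P = B + -3.20·ex + -0.64·ey = (-2.8546,-3.4884)

θ=102°: -2.19 -0.79
θ=141°: -3.09 -1.62
θ=190°: -2.85 -3.49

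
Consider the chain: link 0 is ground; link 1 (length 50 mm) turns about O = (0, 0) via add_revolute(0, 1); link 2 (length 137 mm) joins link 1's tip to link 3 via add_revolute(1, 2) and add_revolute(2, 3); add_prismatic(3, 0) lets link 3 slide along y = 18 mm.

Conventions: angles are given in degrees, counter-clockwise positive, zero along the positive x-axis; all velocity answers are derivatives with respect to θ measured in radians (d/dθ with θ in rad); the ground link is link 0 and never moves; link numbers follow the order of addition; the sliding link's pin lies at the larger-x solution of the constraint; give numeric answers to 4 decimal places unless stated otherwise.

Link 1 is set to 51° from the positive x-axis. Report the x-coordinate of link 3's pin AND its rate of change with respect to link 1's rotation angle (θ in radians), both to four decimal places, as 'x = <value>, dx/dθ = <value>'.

geometry: r = 50 mm, L = 137 mm, e = 18 mm
crank pin P = (r cos θ, r sin θ) = (31.466020, 38.857298)
h = r sin θ − e = 38.857298 − 18 = 20.857298
x = r cos θ + √(L² − h²) = 31.466020 + 135.403003 = 166.869022
dx/dθ = −r sin θ − h·r cos θ/√(L² − h²) (θ in radians; h = 20.857298) = -43.704282

x = 166.8690, dx/dθ = -43.7043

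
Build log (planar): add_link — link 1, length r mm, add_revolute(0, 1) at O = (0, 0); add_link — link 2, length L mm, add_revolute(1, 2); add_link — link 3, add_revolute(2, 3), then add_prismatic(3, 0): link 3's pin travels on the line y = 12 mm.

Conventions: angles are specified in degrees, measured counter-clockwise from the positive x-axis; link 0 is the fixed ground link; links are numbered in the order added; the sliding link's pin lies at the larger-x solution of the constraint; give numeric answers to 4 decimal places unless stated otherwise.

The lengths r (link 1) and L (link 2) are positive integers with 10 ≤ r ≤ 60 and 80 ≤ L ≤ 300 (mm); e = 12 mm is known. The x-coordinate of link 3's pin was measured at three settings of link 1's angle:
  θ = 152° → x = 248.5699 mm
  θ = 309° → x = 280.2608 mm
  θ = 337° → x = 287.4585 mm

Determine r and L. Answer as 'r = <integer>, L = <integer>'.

constraint per measurement: (x − r cos θ)² + (r sin θ − e)² = L²
subtracting the θ₁ and θ₂ equations cancels the r² and L² terms:
r = (x₁² − x₂²) / (2[(x₁cos θ₁ + e sin θ₁) − (x₂cos θ₂ + e sin θ₂)]) = 22.0000 → r = 22
L² = (x₁ − r cos θ₁)² + (r sin θ₁ − e)² = 71823.9788 → L = 268.0000 → L = 268
check at θ₃=337°: x = 287.4585 (printed 287.4585) ✓

r = 22, L = 268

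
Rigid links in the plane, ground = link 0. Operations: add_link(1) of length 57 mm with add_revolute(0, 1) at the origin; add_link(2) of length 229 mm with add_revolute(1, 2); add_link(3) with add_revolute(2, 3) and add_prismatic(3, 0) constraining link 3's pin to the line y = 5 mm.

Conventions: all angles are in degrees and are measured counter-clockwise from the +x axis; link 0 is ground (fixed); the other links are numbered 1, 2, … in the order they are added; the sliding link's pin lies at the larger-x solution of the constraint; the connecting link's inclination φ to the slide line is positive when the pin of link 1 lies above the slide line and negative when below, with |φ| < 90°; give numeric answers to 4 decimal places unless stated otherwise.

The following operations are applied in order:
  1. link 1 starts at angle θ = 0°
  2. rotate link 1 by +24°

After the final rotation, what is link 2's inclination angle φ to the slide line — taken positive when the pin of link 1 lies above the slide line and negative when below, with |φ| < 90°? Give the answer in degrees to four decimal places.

geometry: r = 57 mm, L = 229 mm, e = 5 mm; θ starts at 0°
rotate link 1 by +24°: θ ← 0° +24° = 24°
h = r sin θ − e = 23.183989 − 5 = 18.183989
sin φ = h / L = 18.183989 / 229 = 0.07940606
φ = arcsin(0.07940606) = 4.554427°

4.5544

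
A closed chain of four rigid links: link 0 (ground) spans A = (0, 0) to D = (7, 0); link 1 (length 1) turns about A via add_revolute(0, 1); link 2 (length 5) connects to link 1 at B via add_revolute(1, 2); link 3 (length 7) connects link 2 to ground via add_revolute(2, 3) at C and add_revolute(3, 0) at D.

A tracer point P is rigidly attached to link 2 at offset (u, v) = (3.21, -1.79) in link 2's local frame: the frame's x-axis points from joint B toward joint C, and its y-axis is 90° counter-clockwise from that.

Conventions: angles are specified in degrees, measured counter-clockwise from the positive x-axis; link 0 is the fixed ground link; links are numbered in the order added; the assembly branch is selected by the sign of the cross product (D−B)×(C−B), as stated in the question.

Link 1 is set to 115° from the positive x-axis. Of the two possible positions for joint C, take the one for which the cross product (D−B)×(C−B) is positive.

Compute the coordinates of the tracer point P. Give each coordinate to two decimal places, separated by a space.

A=(0,0), D=(7.00,0)
B = A + 1.00·(cos115°, sin115°) = (-0.4226, 0.9063)
|BD| = 7.4777
circle(B,5.00) ∩ circle(D,7.00): a=2.1341, h=4.5217
  candidates: C₊=(2.2438,5.1360) cross=33.812; C₋=(1.1477,-3.8407) cross=-33.812
  branch + wants cross > 0 → take C=(2.2438,5.1360) (cross=33.812)
ex = (C−B)/|BC| = (0.5333,0.8459); ey = (-0.8459,0.5333)
P = B + 3.21·ex + -1.79·ey = (2.8034,2.6672)

2.80 2.67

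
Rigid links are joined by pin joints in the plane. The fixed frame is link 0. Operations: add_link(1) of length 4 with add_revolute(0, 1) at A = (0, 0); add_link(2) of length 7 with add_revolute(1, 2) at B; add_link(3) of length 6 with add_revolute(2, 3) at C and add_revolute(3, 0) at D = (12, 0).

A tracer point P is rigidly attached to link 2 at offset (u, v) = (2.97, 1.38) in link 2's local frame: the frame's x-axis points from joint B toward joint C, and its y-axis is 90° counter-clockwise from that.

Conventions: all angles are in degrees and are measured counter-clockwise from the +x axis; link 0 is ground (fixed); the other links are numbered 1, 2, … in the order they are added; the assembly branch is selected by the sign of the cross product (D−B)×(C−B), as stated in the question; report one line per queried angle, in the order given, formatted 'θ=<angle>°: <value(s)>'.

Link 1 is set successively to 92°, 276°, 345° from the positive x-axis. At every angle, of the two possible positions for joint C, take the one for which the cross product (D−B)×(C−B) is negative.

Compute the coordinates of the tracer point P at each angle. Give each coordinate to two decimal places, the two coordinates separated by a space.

A=(0,0), D=(12.00,0)
θ=92°: B = A + 4.00·(cos92°, sin92°) = (-0.1396, 3.9976)
θ=92°: |BD| = 12.7809
θ=92°: circle(B,7.00) ∩ circle(D,6.00): a=6.8990, h=1.1848
θ=92°:   candidates: C₊=(6.7838,2.9651) cross=15.143; C₋=(6.0427,0.7144) cross=-15.143
θ=92°:   branch - wants cross < 0 → take C=(6.0427,0.7144) (cross=-15.143)
θ=92°: ex = (C−B)/|BC| = (0.8832,-0.4690); ey = (0.4690,0.8832)
θ=92°: P = B + 2.97·ex + 1.38·ey = (3.1307,3.8233)
θ=276°: B = A + 4.00·(cos276°, sin276°) = (0.4181, -3.9781)
θ=276°: |BD| = 12.2460
θ=276°: circle(B,7.00) ∩ circle(D,6.00): a=6.6538, h=2.1742
θ=276°:   candidates: C₊=(6.0048,0.2396) cross=26.625; C₋=(7.4173,-3.8729) cross=-26.625
θ=276°:   branch - wants cross < 0 → take C=(7.4173,-3.8729) (cross=-26.625)
θ=276°: ex = (C−B)/|BC| = (0.9999,0.0150); ey = (-0.0150,0.9999)
θ=276°: P = B + 2.97·ex + 1.38·ey = (3.3670,-2.5536)
θ=345°: B = A + 4.00·(cos345°, sin345°) = (3.8637, -1.0353)
θ=345°: |BD| = 8.2019
θ=345°: circle(B,7.00) ∩ circle(D,6.00): a=4.8934, h=5.0054
θ=345°:   candidates: C₊=(8.0862,4.5478) cross=41.054; C₋=(9.3498,-5.3830) cross=-41.054
θ=345°:   branch - wants cross < 0 → take C=(9.3498,-5.3830) (cross=-41.054)
θ=345°: ex = (C−B)/|BC| = (0.7837,-0.6211); ey = (0.6211,0.7837)
θ=345°: P = B + 2.97·ex + 1.38·ey = (7.0485,-1.7984)

θ=92°: 3.13 3.82
θ=276°: 3.37 -2.55
θ=345°: 7.05 -1.80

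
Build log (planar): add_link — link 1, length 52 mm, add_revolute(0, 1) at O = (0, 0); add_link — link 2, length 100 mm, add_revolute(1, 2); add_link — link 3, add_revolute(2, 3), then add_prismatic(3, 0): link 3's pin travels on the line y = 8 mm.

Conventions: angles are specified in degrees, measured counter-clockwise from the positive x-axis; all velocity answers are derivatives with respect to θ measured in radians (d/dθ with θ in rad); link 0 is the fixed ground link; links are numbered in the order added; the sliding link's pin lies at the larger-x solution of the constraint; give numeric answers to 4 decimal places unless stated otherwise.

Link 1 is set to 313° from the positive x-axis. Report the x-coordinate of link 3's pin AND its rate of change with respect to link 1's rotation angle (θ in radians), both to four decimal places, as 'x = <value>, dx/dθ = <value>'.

geometry: r = 52 mm, L = 100 mm, e = 8 mm
crank pin P = (r cos θ, r sin θ) = (35.463915, -38.030392)
h = r sin θ − e = -38.030392 − 8 = -46.030392
x = r cos θ + √(L² − h²) = 35.463915 + 88.776140 = 124.240054
dx/dθ = −r sin θ − h·r cos θ/√(L² − h²) (θ in radians; h = -46.030392) = 56.418418

x = 124.2401, dx/dθ = 56.4184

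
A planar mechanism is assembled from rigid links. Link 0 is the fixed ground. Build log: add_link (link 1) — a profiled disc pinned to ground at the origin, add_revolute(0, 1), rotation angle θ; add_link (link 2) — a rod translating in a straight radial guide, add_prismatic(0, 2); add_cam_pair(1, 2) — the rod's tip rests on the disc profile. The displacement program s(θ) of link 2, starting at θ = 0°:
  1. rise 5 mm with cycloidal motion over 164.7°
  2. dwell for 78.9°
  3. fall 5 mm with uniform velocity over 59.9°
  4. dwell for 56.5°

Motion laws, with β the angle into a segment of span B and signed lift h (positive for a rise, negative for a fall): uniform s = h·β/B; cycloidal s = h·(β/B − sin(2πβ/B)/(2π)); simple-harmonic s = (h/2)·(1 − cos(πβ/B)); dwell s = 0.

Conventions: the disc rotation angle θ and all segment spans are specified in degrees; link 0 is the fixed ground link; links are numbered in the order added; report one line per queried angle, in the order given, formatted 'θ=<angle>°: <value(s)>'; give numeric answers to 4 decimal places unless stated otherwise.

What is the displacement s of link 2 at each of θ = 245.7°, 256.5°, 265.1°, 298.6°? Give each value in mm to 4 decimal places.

seg 1 [0°–164.7°] cycloidal, h=5: full span → s += 5 → s = 5.0000
seg 2 [164.7°–243.6°] dwell: s stays 5.0000
seg 3 [243.6°–303.5°] uniform, h=-5: θ=245.7° here. β=2.1, B=59.9. -5·2.1/59.9 = -0.1753 → s = 4.8247
seg 3 [243.6°–303.5°] uniform, h=-5: θ=256.5° here. β=12.9, B=59.9. -5·12.9/59.9 = -1.0768 → s = 3.9232
seg 3 [243.6°–303.5°] uniform, h=-5: θ=265.1° here. β=21.5, B=59.9. -5·21.5/59.9 = -1.7947 → s = 3.2053
seg 3 [243.6°–303.5°] uniform, h=-5: θ=298.6° here. β=55, B=59.9. -5·55/59.9 = -4.5910 → s = 0.4090

θ=245.7°: 4.8247
θ=256.5°: 3.9232
θ=265.1°: 3.2053
θ=298.6°: 0.4090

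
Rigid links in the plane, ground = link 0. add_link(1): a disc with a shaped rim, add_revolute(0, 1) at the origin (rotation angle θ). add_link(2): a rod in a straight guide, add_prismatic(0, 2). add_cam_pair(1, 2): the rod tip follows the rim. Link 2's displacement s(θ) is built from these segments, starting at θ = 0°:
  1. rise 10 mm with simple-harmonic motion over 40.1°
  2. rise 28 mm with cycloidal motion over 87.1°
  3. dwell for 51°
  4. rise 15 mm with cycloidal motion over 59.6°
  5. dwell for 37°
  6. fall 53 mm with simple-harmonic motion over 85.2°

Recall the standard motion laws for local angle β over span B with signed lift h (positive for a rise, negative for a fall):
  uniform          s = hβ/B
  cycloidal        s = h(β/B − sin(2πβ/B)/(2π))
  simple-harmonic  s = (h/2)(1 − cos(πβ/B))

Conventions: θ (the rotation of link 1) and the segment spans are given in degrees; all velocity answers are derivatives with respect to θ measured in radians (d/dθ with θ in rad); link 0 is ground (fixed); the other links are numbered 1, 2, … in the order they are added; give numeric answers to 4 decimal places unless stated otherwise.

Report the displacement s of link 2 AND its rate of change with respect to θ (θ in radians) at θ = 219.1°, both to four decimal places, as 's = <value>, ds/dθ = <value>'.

segment 1 (0° to 40.1°, simple-harmonic, h = 10) is passed completely: s = 0.0000 + (10) = 10.0000
segment 2 (40.1° to 127.2°, cycloidal, h = 28) is passed completely: s = 10.0000 + (28) = 38.0000
segment 3 (127.2° to 178.2°, dwell): s unchanged at 38.0000
θ = 219.1° falls in segment 4 (178.2° to 237.8°, cycloidal, h = 15): β = 219.1 − 178.2 = 40.9°, B = 59.6°; Δs = 15·(0.6862 − sin(2π·0.6862)/(2π)) = 12.4919; s = 38.0000 + 12.4919 = 50.4919
velocity in seg [178.2°–237.8°] (cycloidal), θ in radians: β = 40.9° = 0.7138 rad, B = 59.6° = 1.0402 rad; ds/dθ = (h/B)(1 − cos(2πβ/B)) = (15/1.0402)(1 − cos(2π·0.6862)) = 20.043567 mm/rad

s = 50.4919, ds/dθ = 20.0436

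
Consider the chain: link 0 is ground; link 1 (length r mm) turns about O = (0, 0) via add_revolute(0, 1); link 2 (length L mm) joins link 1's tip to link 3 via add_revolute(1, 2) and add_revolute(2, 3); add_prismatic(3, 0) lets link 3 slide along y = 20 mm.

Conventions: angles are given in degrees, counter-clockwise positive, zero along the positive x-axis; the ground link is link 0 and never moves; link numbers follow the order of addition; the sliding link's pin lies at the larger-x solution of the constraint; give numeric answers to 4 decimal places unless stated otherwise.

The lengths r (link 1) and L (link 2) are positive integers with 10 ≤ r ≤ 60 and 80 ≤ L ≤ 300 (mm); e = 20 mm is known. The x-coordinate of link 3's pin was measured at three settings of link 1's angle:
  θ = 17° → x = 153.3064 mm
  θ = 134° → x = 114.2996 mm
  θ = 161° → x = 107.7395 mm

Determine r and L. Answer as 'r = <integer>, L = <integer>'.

constraint per measurement: (x − r cos θ)² + (r sin θ − e)² = L²
subtracting the θ₁ and θ₂ equations cancels the r² and L² terms:
r = (x₁² − x₂²) / (2[(x₁cos θ₁ + e sin θ₁) − (x₂cos θ₂ + e sin θ₂)]) = 24.0000 → r = 24
L² = (x₁ − r cos θ₁)² + (r sin θ₁ − e)² = 17161.0088 → L = 131.0000 → L = 131
check at θ₃=161°: x = 107.7395 (printed 107.7395) ✓

r = 24, L = 131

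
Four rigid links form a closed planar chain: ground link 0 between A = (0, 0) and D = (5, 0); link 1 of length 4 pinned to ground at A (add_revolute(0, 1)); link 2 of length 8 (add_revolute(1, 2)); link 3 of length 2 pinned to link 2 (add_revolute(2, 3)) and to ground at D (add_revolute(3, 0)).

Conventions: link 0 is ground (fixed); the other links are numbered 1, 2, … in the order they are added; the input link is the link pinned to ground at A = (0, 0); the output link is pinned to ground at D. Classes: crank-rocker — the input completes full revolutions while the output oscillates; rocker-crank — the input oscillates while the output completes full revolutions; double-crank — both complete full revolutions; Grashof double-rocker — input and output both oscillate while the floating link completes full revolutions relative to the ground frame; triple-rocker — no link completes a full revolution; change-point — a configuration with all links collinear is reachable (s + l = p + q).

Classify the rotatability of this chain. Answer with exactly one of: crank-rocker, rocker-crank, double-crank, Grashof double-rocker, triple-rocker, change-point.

lengths: ground=5, input=4, coupler=8, output=2
sorted: s=2 (shortest), l=8 (longest), p+q=9
s + l = 10 vs p + q = 9
s + l > p + q → non-Grashof → no link fully rotates → triple-rocker

triple-rocker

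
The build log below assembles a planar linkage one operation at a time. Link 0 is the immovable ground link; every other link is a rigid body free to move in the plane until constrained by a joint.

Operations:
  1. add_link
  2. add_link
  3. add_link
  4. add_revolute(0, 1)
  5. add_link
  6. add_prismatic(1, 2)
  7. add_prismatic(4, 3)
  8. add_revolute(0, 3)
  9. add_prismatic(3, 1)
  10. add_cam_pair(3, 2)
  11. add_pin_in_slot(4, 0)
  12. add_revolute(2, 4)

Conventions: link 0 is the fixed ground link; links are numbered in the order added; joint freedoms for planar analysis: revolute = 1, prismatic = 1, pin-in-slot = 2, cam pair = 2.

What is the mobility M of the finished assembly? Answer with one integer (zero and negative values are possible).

(L,J1,J2)=(1,0,0); link0 fixed
link1: (2,0,0)
link2: (3,0,0)
link3: (4,0,0)
R 0-1 [J1]: (4,1,0)
link4: (5,1,0)
P 1-2 [J1]: (5,2,0)
P 4-3 [J1]: (5,3,0)
R 0-3 [J1]: (5,4,0)
P 3-1 [J1]: (5,5,0)
C 3-2 [J2]: (5,5,1)
PS 4-0 [J2]: (5,5,2)
R 2-4 [J1]: (5,6,2)
Grübler: 3·4 − 2·6 − 2 = -2

M = -2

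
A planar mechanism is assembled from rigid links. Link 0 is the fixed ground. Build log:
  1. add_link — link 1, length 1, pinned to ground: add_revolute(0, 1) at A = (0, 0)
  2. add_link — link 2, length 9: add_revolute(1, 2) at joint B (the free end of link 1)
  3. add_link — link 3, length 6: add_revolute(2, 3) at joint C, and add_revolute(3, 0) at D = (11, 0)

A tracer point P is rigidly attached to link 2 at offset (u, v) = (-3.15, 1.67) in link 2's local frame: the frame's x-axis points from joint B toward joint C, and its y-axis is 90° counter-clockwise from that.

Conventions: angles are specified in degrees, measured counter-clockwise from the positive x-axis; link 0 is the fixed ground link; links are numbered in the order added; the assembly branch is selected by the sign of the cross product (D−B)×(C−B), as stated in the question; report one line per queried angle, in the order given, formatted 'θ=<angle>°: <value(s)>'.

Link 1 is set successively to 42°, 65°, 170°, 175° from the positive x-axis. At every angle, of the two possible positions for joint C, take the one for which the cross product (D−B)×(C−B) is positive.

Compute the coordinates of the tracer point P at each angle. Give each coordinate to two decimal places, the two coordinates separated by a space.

A=(0,0), D=(11.00,0)
θ=42°: B = A + 1.00·(cos42°, sin42°) = (0.7431, 0.6691)
θ=42°: |BD| = 10.2787
θ=42°: circle(B,9.00) ∩ circle(D,6.00): a=7.3283, h=5.2245
θ=42°:   candidates: C₊=(8.3960,5.4055) cross=53.701; C₋=(7.7158,-5.0214) cross=-53.701
θ=42°:   branch + wants cross > 0 → take C=(8.3960,5.4055) (cross=53.701)
θ=42°: ex = (C−B)/|BC| = (0.8503,0.5263); ey = (-0.5263,0.8503)
θ=42°: P = B + -3.15·ex + 1.67·ey = (-2.8142,0.4314)
θ=65°: B = A + 1.00·(cos65°, sin65°) = (0.4226, 0.9063)
θ=65°: |BD| = 10.6161
θ=65°: circle(B,9.00) ∩ circle(D,6.00): a=7.4275, h=5.0826
θ=65°:   candidates: C₊=(8.2569,5.3362) cross=53.957; C₋=(7.3891,-4.7918) cross=-53.957
θ=65°:   branch + wants cross > 0 → take C=(8.2569,5.3362) (cross=53.957)
θ=65°: ex = (C−B)/|BC| = (0.8705,0.4922); ey = (-0.4922,0.8705)
θ=65°: P = B + -3.15·ex + 1.67·ey = (-3.1414,0.8095)
θ=170°: B = A + 1.00·(cos170°, sin170°) = (-0.9848, 0.1736)
θ=170°: |BD| = 11.9861
θ=170°: circle(B,9.00) ∩ circle(D,6.00): a=7.8702, h=4.3657
θ=170°:   candidates: C₊=(6.9478,4.4249) cross=52.328; C₋=(6.8213,-4.3057) cross=-52.328
θ=170°:   branch + wants cross > 0 → take C=(6.9478,4.4249) (cross=52.328)
θ=170°: ex = (C−B)/|BC| = (0.8814,0.4724); ey = (-0.4724,0.8814)
θ=170°: P = B + -3.15·ex + 1.67·ey = (-4.5501,0.1576)
θ=175°: B = A + 1.00·(cos175°, sin175°) = (-0.9962, 0.0872)
θ=175°: |BD| = 11.9965
θ=175°: circle(B,9.00) ∩ circle(D,6.00): a=7.8738, h=4.3593
θ=175°:   candidates: C₊=(6.9091,4.3891) cross=52.296; C₋=(6.8457,-4.3292) cross=-52.296
θ=175°:   branch + wants cross > 0 → take C=(6.9091,4.3891) (cross=52.296)
θ=175°: ex = (C−B)/|BC| = (0.8784,0.4780); ey = (-0.4780,0.8784)
θ=175°: P = B + -3.15·ex + 1.67·ey = (-4.5613,0.0483)

θ=42°: -2.81 0.43
θ=65°: -3.14 0.81
θ=170°: -4.55 0.16
θ=175°: -4.56 0.05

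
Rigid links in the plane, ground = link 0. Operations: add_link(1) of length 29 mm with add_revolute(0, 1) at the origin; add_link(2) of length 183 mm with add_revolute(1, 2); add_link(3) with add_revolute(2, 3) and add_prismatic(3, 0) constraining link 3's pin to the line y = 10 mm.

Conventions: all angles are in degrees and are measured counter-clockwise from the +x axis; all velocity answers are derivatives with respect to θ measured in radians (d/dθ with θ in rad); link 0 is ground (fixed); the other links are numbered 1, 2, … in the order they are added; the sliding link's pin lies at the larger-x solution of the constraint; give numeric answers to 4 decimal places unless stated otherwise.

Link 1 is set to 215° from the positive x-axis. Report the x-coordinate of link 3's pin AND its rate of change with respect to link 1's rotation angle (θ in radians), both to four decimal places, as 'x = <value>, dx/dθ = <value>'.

geometry: r = 29 mm, L = 183 mm, e = 10 mm
crank pin P = (r cos θ, r sin θ) = (-23.755409, -16.633717)
h = r sin θ − e = -16.633717 − 10 = -26.633717
x = r cos θ + √(L² − h²) = -23.755409 + 181.051499 = 157.296089
dx/dθ = −r sin θ − h·r cos θ/√(L² − h²) (θ in radians; h = -26.633717) = 13.139159

x = 157.2961, dx/dθ = 13.1392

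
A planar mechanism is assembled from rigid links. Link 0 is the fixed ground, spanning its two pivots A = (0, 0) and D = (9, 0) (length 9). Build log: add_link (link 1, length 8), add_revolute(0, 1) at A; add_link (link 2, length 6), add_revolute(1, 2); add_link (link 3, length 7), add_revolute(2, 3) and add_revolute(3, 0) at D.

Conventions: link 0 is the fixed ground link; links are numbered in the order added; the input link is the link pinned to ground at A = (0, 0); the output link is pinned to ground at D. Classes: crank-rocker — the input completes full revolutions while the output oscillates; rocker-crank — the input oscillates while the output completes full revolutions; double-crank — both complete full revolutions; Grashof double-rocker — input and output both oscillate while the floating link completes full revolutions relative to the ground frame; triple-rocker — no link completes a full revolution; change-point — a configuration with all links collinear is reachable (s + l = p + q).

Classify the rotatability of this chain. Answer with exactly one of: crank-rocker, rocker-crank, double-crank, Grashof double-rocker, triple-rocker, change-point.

lengths: ground=9, input=8, coupler=6, output=7
sorted: s=6 (shortest), l=9 (longest), p+q=15
s + l = 15 vs p + q = 15
s + l = p + q → change-point (collinear configuration reachable)

change-point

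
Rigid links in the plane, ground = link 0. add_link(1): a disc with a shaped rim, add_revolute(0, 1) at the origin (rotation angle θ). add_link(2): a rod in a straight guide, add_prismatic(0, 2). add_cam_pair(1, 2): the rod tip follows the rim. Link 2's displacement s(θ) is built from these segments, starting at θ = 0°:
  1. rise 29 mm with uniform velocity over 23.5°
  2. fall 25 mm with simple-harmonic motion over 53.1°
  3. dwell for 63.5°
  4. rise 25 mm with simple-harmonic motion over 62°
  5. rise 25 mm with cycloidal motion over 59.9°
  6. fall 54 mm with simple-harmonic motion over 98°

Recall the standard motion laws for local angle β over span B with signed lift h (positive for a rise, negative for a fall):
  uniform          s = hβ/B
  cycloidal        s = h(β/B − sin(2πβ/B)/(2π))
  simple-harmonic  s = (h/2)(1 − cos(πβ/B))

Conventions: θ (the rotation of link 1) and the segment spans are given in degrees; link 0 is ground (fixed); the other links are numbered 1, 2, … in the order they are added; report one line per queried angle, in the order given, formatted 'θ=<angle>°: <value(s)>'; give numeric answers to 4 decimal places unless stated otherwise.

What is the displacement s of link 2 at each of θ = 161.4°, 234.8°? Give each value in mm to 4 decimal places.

segment 1 (0° to 23.5°, uniform, h = 29) is passed completely: s = 0.0000 + (29) = 29.0000
segment 2 (23.5° to 76.6°, simple-harmonic, h = -25) is passed completely: s = 29.0000 + (-25) = 4.0000
segment 3 (76.6° to 140.1°, dwell): s unchanged at 4.0000
θ = 161.4° falls in segment 4 (140.1° to 202.1°, simple-harmonic, h = 25): β = 161.4 − 140.1 = 21.3°, B = 62°; Δs = 25/2·(1 − cos(π·0.3435)) = 6.6006; s = 4.0000 + 6.6006 = 10.6006
segment 4 (140.1° to 202.1°, simple-harmonic, h = 25) is passed completely: s = 4.0000 + (25) = 29.0000
θ = 234.8° falls in segment 5 (202.1° to 262°, cycloidal, h = 25): β = 234.8 − 202.1 = 32.7°, B = 59.9°; Δs = 25·(0.5459 − sin(2π·0.5459)/(2π)) = 14.7796; s = 29.0000 + 14.7796 = 43.7796

θ=161.4°: 10.6006
θ=234.8°: 43.7796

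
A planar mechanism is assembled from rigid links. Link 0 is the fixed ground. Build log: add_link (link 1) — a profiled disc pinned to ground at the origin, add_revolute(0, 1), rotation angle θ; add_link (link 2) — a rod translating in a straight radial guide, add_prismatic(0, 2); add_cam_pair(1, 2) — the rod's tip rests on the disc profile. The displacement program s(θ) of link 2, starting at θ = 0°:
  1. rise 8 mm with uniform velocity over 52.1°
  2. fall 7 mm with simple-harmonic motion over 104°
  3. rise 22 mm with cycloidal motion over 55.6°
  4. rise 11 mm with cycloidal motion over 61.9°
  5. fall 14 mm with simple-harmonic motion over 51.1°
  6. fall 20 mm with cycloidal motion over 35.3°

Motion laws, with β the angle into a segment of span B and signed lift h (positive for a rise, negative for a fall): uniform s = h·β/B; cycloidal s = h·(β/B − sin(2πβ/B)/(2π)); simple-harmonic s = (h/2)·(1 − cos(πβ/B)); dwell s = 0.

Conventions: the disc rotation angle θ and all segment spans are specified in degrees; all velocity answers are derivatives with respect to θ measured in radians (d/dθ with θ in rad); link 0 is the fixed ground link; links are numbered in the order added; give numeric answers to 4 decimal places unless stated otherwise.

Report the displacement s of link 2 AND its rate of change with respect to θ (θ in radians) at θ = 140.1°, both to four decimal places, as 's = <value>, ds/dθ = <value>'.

seg 1 [0°–52.1°] uniform, h=8: full span → s += 8 → s = 8.0000
seg 2 [52.1°–156.1°] simple-harmonic, h=-7: θ=140.1° here. β=88, B=104. -7/2·(1 − cos(π·0.8462)) = -6.5991 → s = 1.4009
velocity in seg [52.1°–156.1°] (simple-harmonic), θ in radians: β = 88° = 1.5359 rad, B = 104° = 1.8151 rad; ds/dθ = (πh/(2B)) sin(πβ/B) = (π·(-7)/(2·1.8151)) sin(π·0.8462) = -2.815150 mm/rad

s = 1.4009, ds/dθ = -2.8151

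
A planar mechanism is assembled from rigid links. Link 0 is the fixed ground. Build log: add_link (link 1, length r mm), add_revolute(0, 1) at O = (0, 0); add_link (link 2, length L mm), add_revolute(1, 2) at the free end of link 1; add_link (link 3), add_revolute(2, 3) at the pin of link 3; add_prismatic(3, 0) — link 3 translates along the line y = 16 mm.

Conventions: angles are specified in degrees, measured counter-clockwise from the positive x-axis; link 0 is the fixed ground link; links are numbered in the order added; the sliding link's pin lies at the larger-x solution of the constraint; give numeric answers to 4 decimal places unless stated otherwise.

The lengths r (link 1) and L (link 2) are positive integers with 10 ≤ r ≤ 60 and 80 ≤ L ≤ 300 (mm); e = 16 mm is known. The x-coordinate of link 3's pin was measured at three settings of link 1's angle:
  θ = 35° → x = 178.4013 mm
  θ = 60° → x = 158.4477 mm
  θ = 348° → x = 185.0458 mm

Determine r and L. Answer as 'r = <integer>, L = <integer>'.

constraint per measurement: (x − r cos θ)² + (r sin θ − e)² = L²
subtracting the θ₁ and θ₂ equations cancels the r² and L² terms:
r = (x₁² − x₂²) / (2[(x₁cos θ₁ + e sin θ₁) − (x₂cos θ₂ + e sin θ₂)]) = 54.0000 → r = 54
L² = (x₁ − r cos θ₁)² + (r sin θ₁ − e)² = 18225.0025 → L = 135.0000 → L = 135
check at θ₃=348°: x = 185.0458 (printed 185.0458) ✓

r = 54, L = 135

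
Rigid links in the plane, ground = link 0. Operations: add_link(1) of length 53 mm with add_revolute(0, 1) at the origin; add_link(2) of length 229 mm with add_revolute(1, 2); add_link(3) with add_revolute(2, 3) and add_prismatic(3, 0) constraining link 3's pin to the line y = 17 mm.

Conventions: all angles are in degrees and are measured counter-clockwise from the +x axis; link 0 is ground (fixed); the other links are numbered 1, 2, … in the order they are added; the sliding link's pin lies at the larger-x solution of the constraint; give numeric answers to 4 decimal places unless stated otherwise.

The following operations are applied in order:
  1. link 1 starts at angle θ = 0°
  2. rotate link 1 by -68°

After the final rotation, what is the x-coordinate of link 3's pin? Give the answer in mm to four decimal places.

geometry: r = 53 mm, L = 229 mm, e = 17 mm; θ starts at 0°
rotate link 1 by -68°: θ ← 0° -68° = -68°
crank pin P = (r cos θ, r sin θ) = (19.854149, -49.140744)
h = r sin θ − e = -49.140744 − 17 = -66.140744
x = r cos θ + √(L² − h²) = 19.854149 + 219.240512 = 239.094661

239.0947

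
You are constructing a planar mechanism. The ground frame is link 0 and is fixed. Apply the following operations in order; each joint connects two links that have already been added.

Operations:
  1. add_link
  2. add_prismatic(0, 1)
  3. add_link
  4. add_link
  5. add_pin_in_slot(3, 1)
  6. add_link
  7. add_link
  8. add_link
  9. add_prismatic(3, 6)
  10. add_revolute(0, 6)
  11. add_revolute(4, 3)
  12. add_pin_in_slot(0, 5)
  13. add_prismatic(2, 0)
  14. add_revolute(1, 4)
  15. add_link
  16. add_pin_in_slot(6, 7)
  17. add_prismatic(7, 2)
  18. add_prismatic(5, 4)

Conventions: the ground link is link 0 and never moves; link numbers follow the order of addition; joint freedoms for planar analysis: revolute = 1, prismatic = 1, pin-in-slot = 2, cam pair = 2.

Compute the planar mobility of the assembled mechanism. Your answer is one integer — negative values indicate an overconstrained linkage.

(L,J1,J2)=(1,0,0); link0 fixed
link1: (2,0,0)
P 0-1 [J1]: (2,1,0)
link2: (3,1,0)
link3: (4,1,0)
PS 3-1 [J2]: (4,1,1)
link4: (5,1,1)
link5: (6,1,1)
link6: (7,1,1)
P 3-6 [J1]: (7,2,1)
R 0-6 [J1]: (7,3,1)
R 4-3 [J1]: (7,4,1)
PS 0-5 [J2]: (7,4,2)
P 2-0 [J1]: (7,5,2)
R 1-4 [J1]: (7,6,2)
link7: (8,6,2)
PS 6-7 [J2]: (8,6,3)
P 7-2 [J1]: (8,7,3)
P 5-4 [J1]: (8,8,3)
Grübler: 3·7 − 2·8 − 3 = 2

M = 2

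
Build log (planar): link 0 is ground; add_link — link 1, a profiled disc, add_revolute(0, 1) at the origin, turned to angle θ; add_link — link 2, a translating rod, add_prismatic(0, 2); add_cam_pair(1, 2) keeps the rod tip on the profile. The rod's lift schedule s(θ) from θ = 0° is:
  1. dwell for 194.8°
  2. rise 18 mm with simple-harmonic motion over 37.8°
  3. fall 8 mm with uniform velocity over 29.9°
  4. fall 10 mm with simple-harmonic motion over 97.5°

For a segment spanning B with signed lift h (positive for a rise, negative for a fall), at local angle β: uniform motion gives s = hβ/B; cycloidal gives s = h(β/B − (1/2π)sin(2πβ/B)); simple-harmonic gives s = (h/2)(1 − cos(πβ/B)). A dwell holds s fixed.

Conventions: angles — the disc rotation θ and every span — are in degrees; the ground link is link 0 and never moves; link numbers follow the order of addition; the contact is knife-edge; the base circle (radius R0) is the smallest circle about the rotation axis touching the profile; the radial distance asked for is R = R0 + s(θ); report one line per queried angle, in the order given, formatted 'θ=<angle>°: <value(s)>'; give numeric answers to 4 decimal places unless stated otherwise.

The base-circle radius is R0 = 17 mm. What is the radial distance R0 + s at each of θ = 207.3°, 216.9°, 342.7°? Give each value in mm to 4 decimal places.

seg 1 [0°–194.8°] dwell: s stays 0.0000
seg 2 [194.8°–232.6°] simple-harmonic, h=18: θ=207.3° here. β=12.5, B=37.8. 18/2·(1 − cos(π·0.3307)) = 4.4354 → s = 4.4354
seg 2 [194.8°–232.6°] simple-harmonic, h=18: θ=216.9° here. β=22.1, B=37.8. 18/2·(1 − cos(π·0.5847)) = 11.3655 → s = 11.3655
seg 2 [194.8°–232.6°] simple-harmonic, h=18: full span → s += 18 → s = 18.0000
seg 3 [232.6°–262.5°] uniform, h=-8: full span → s += -8 → s = 10.0000
seg 4 [262.5°–360°] simple-harmonic, h=-10: θ=342.7° here. β=80.2, B=97.5. -10/2·(1 − cos(π·0.8226)) = -9.2431 → s = 0.7569
θ=207.3°: R = R0 + s = 17 + 4.4354 = 21.4354
θ=216.9°: R = R0 + s = 17 + 11.3655 = 28.3655
θ=342.7°: R = R0 + s = 17 + 0.7569 = 17.7569

θ=207.3°: 21.4354
θ=216.9°: 28.3655
θ=342.7°: 17.7569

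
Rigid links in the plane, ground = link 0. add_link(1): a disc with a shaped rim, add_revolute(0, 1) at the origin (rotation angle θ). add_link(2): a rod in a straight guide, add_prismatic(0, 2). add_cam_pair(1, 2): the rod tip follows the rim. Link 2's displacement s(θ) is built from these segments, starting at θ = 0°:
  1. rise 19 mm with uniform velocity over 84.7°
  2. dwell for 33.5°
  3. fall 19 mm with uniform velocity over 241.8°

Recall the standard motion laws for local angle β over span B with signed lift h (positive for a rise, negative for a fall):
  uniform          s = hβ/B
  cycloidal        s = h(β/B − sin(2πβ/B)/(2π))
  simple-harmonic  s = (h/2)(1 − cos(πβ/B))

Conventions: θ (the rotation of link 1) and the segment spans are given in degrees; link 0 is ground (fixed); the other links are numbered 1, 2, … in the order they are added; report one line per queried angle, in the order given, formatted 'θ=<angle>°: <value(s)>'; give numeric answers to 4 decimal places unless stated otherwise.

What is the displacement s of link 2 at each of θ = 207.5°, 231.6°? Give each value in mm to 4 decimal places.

segment 1 (0° to 84.7°, uniform, h = 19) is passed completely: s = 0.0000 + (19) = 19.0000
segment 2 (84.7° to 118.2°, dwell): s unchanged at 19.0000
θ = 207.5° falls in segment 3 (118.2° to 360°, uniform, h = -19): β = 207.5 − 118.2 = 89.3°, B = 241.8°; Δs = -19·89.3/241.8 = -7.0170; s = 19.0000 − 7.0170 = 11.9830
θ = 231.6° falls in segment 3 (118.2° to 360°, uniform, h = -19): β = 231.6 − 118.2 = 113.4°, B = 241.8°; Δs = -19·113.4/241.8 = -8.9107; s = 19.0000 − 8.9107 = 10.0893

θ=207.5°: 11.9830
θ=231.6°: 10.0893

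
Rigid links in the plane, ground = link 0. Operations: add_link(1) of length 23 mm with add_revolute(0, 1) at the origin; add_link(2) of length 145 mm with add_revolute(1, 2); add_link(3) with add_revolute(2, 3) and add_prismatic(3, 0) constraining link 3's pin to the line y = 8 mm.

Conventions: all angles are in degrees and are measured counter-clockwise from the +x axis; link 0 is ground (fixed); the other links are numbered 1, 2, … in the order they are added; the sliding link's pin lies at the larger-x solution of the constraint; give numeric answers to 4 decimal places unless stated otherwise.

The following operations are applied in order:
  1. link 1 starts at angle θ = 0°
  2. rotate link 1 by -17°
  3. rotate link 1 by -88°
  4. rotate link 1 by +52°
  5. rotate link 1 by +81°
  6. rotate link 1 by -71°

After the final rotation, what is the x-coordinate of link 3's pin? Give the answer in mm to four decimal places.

geometry: r = 23 mm, L = 145 mm, e = 8 mm; θ starts at 0°
rotate link 1 by -17°: θ ← 0° -17° = -17°
rotate link 1 by -88°: θ ← -17° -88° = -105°
rotate link 1 by +52°: θ ← -105° +52° = -53°
rotate link 1 by +81°: θ ← -53° +81° = 28°
rotate link 1 by -71°: θ ← 28° -71° = -43°
crank pin P = (r cos θ, r sin θ) = (16.821135, -15.685962)
h = r sin θ − e = -15.685962 − 8 = -23.685962
x = r cos θ + √(L² − h²) = 16.821135 + 143.052351 = 159.873486

159.8735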